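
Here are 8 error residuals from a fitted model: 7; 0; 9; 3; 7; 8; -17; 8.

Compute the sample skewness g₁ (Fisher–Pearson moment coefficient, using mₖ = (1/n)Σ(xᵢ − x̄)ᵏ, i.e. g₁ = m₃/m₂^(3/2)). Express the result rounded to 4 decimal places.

-1.7846

x̄ = (7 + 0 + 9 + 3 + 7 + 8 - 17 + 8) / 8 = 3.1250
deviations (xᵢ − x̄): 3.8750, -3.1250, 5.8750, -0.1250, 3.8750, 4.8750, -20.1250, 4.8750
Σ(xᵢ − x̄)² = 526.8750 ⇒ m₂ = 526.8750/8 = 65.85938
Σ(xᵢ − x̄)³ = -7630.5938 ⇒ m₃ = -7630.5938/8 = -953.82422
m₂^(3/2) = 65.85938^(1.5) = 534.47378
g₁ = m₃ / m₂^(3/2) = -953.82422 / 534.47378 ≈ -1.7846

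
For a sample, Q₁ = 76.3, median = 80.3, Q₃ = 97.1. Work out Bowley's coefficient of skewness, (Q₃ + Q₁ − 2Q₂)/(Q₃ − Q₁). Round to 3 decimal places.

numerator: Q₃ + Q₁ − 2Q₂ = 97.1 + 76.3 − 2×80.3 = 12.8000
denominator: Q₃ − Q₁ = 97.1 − 76.3 = 20.8000
Bowley skewness = 12.8000 / 20.8000 ≈ 0.615

0.615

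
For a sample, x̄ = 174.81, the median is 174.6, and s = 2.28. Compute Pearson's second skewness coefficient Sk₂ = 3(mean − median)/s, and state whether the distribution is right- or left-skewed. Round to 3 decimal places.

0.276, right-skewed

Sk₂ = 3(174.81 − 174.6) / 2.28 = 3 × 0.2100 / 2.28
    = 0.6300 / 2.28 ≈ 0.276
Sk₂ > 0 ⇒ mean > median ⇒ right-skewed (positive skew).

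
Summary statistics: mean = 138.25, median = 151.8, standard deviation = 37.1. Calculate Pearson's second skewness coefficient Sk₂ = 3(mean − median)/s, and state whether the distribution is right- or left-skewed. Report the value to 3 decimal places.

-1.096, left-skewed

Sk₂ = 3(138.25 − 151.8) / 37.1 = 3 × -13.5500 / 37.1
    = -40.6500 / 37.1 ≈ -1.096
Sk₂ < 0 ⇒ mean < median ⇒ left-skewed (negative skew).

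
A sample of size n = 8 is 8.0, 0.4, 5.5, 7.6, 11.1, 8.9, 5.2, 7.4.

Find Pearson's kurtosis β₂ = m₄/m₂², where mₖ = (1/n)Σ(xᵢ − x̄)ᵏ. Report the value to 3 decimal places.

x̄ = 6.7625
Σ(xᵢ − x̄)² = 70.5387 ⇒ m₂ = 8.81734
Σ(xᵢ − x̄)⁴ = 2025.0856 ⇒ m₄ = 253.13570
m₂² = 77.74555
β₂ = m₄/m₂² = 253.13570 / 77.74555 ≈ 3.256

3.256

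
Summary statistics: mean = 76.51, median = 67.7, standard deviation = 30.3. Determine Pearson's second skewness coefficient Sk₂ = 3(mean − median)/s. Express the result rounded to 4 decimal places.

Sk₂ = 3(76.51 − 67.7) / 30.3 = 3 × 8.8100 / 30.3
    = 26.4300 / 30.3 ≈ 0.8723

0.8723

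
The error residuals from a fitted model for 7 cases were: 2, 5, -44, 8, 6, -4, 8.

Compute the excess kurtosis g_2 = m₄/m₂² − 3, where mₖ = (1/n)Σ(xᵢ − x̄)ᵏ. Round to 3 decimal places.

1.698

x̄ = -2.7143
Σ(xᵢ − x̄)² = 2093.4286 ⇒ m₂ = 299.06122
Σ(xᵢ − x̄)⁴ = 2941516.0641 ⇒ m₄ = 420216.58059
m₂² = 89437.61599
g_2 = m₄/m₂² − 3 = 4.69843 − 3 ≈ 1.698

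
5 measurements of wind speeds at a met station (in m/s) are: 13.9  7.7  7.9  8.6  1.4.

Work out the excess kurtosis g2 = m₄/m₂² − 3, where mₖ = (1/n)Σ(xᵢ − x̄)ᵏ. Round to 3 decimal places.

x̄ = 7.9000
Σ(xᵢ − x̄)² = 78.7800 ⇒ m₂ = 15.75600
Σ(xᵢ − x̄)⁴ = 3081.3042 ⇒ m₄ = 616.26084
m₂² = 248.25154
g2 = m₄/m₂² − 3 = 2.48240 − 3 ≈ -0.518

-0.518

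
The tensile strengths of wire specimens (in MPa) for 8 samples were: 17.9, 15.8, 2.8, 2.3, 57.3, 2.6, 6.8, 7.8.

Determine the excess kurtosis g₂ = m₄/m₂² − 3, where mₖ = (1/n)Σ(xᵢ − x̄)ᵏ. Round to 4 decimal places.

x̄ = 14.1625
Σ(xᵢ − x̄)² = 2375.6987 ⇒ m₂ = 296.96234
Σ(xᵢ − x̄)⁴ = 3521863.1093 ⇒ m₄ = 440232.88866
m₂² = 88186.63361
g₂ = m₄/m₂² − 3 = 4.99206 − 3 ≈ 1.9921

1.9921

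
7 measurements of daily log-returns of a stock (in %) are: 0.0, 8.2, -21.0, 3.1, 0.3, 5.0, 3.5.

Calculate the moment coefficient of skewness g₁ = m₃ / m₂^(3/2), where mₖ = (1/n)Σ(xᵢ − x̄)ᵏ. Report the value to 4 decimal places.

-1.6788

x̄ = (0.0 + 8.2 - 21.0 + 3.1 + 0.3 + 5.0 + 3.5) / 7 = -0.1286
deviations (xᵢ − x̄): 0.1286, 8.3286, -20.8714, 3.2286, 0.4286, 5.1286, 3.6286
Σ(xᵢ − x̄)² = 555.0743 ⇒ m₂ = 555.0743/7 = 79.29633
Σ(xᵢ − x̄)³ = -8297.8240 ⇒ m₃ = -8297.8240/7 = -1185.40343
m₂^(3/2) = 79.29633^(1.5) = 706.12177
g₁ = m₃ / m₂^(3/2) = -1185.40343 / 706.12177 ≈ -1.6788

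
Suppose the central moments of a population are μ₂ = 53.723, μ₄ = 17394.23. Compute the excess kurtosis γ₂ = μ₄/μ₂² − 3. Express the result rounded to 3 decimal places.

μ₂² = 53.723² = 2886.16073
μ₄/μ₂² = 17394.23 / 2886.16073 = 6.02677
γ₂ = 6.02677 − 3 ≈ 3.027

3.027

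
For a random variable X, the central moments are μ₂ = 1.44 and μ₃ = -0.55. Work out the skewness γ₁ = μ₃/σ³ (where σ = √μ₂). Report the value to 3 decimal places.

σ = √μ₂ = √1.44 = 1.20000
σ³ = μ₂^(3/2) = 1.72800
γ₁ = μ₃/σ³ = -0.55 / 1.72800 ≈ -0.318

-0.318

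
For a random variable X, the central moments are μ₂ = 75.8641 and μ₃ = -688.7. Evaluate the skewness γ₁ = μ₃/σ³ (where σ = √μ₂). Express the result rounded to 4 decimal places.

σ = √μ₂ = √75.8641 = 8.71000
σ³ = μ₂^(3/2) = 660.77631
γ₁ = μ₃/σ³ = -688.7 / 660.77631 ≈ -1.0423

-1.0423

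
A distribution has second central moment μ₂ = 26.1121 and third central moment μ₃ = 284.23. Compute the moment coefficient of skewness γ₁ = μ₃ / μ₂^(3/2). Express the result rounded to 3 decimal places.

2.130

σ = √μ₂ = √26.1121 = 5.11000
σ³ = μ₂^(3/2) = 133.43283
γ₁ = μ₃/σ³ = 284.23 / 133.43283 ≈ 2.130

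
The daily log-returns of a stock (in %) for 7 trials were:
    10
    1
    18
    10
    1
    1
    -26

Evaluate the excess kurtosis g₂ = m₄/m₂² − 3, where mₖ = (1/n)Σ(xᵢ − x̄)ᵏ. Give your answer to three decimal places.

x̄ = 2.1429
Σ(xᵢ − x̄)² = 1170.8571 ⇒ m₂ = 167.26531
Σ(xᵢ − x̄)⁴ = 698150.3790 ⇒ m₄ = 99735.76843
m₂² = 27977.68263
g₂ = m₄/m₂² − 3 = 3.56483 − 3 ≈ 0.565

0.565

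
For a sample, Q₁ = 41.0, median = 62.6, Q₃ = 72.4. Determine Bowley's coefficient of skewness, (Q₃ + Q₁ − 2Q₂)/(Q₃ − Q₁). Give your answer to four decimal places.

numerator: Q₃ + Q₁ − 2Q₂ = 72.4 + 41.0 − 2×62.6 = -11.8000
denominator: Q₃ − Q₁ = 72.4 − 41.0 = 31.4000
Bowley skewness = -11.8000 / 31.4000 ≈ -0.3758

-0.3758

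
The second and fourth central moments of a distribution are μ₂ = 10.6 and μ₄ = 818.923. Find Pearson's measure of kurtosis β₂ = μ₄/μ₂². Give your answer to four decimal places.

7.2884

μ₂² = 10.6² = 112.36000
μ₄/μ₂² = 818.923 / 112.36000 = 7.28839
β₂ ≈ 7.2884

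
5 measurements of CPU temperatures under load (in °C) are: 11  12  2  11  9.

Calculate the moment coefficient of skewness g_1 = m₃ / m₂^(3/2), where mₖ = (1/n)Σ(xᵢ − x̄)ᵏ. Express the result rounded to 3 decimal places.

x̄ = (11 + 12 + 2 + 11 + 9) / 5 = 9.0000
deviations (xᵢ − x̄): 2.0000, 3.0000, -7.0000, 2.0000, 0.0000
Σ(xᵢ − x̄)² = 66.0000 ⇒ m₂ = 66.0000/5 = 13.20000
Σ(xᵢ − x̄)³ = -300.0000 ⇒ m₃ = -300.0000/5 = -60.00000
m₂^(3/2) = 13.20000^(1.5) = 47.95798
g_1 = m₃ / m₂^(3/2) = -60.00000 / 47.95798 ≈ -1.251

-1.251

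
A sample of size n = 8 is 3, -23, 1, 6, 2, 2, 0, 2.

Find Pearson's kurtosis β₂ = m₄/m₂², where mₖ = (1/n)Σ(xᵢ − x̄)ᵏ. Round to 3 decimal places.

x̄ = -0.8750
Σ(xᵢ − x̄)² = 580.8750 ⇒ m₂ = 72.60938
Σ(xᵢ − x̄)⁴ = 242302.9629 ⇒ m₄ = 30287.87036
m₂² = 5272.12134
β₂ = m₄/m₂² = 30287.87036 / 5272.12134 ≈ 5.745

5.745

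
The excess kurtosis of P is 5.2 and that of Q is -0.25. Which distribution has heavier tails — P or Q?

P

Higher excess kurtosis ⇒ heavier tails relative to the normal distribution.
5.2 vs -0.25: the larger is 5.2, so P has heavier tails. (P is leptokurtic — heavier-than-normal tails; the other is platykurtic.)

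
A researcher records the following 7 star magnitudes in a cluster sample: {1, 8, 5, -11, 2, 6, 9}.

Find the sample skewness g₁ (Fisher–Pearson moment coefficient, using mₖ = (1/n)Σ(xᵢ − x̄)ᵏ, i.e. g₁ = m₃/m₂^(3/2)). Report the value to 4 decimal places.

-1.3117

x̄ = (1 + 8 + 5 - 11 + 2 + 6 + 9) / 7 = 2.8571
deviations (xᵢ − x̄): -1.8571, 5.1429, 2.1429, -13.8571, -0.8571, 3.1429, 6.1429
Σ(xᵢ − x̄)² = 274.8571 ⇒ m₂ = 274.8571/7 = 39.26531
Σ(xᵢ − x̄)³ = -2259.1837 ⇒ m₃ = -2259.1837/7 = -322.74052
m₂^(3/2) = 39.26531^(1.5) = 246.04440
g₁ = m₃ / m₂^(3/2) = -322.74052 / 246.04440 ≈ -1.3117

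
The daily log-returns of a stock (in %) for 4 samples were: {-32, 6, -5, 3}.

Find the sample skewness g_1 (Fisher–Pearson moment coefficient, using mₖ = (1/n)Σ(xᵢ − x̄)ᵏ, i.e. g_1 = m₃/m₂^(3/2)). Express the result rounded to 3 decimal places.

-0.923

x̄ = (-32 + 6 - 5 + 3) / 4 = -7.0000
deviations (xᵢ − x̄): -25.0000, 13.0000, 2.0000, 10.0000
Σ(xᵢ − x̄)² = 898.0000 ⇒ m₂ = 898.0000/4 = 224.50000
Σ(xᵢ − x̄)³ = -12420.0000 ⇒ m₃ = -12420.0000/4 = -3105.00000
m₂^(3/2) = 224.50000^(1.5) = 3363.75625
g_1 = m₃ / m₂^(3/2) = -3105.00000 / 3363.75625 ≈ -0.923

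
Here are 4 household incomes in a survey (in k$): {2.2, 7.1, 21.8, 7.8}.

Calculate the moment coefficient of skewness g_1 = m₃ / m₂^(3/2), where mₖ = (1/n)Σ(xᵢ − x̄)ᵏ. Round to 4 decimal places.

x̄ = (2.2 + 7.1 + 21.8 + 7.8) / 4 = 9.7250
deviations (xᵢ − x̄): -7.5250, -2.6250, 12.0750, -1.9250
Σ(xᵢ − x̄)² = 213.0275 ⇒ m₂ = 213.0275/4 = 53.25688
Σ(xᵢ − x̄)³ = 1309.2739 ⇒ m₃ = 1309.2739/4 = 327.31847
m₂^(3/2) = 53.25688^(1.5) = 388.65434
g_1 = m₃ / m₂^(3/2) = 327.31847 / 388.65434 ≈ 0.8422

0.8422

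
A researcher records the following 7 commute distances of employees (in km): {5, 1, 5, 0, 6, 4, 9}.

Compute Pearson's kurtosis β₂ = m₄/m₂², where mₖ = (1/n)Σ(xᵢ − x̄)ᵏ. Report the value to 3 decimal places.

2.180

x̄ = 4.2857
Σ(xᵢ − x̄)² = 55.4286 ⇒ m₂ = 7.91837
Σ(xᵢ − x̄)⁴ = 957.0029 ⇒ m₄ = 136.71470
m₂² = 62.70054
β₂ = m₄/m₂² = 136.71470 / 62.70054 ≈ 2.180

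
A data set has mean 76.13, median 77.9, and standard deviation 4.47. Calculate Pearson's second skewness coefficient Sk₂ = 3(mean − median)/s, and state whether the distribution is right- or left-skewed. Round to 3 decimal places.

Sk₂ = 3(76.13 − 77.9) / 4.47 = 3 × -1.7700 / 4.47
    = -5.3100 / 4.47 ≈ -1.188
Sk₂ < 0 ⇒ mean < median ⇒ left-skewed (negative skew).

-1.188, left-skewed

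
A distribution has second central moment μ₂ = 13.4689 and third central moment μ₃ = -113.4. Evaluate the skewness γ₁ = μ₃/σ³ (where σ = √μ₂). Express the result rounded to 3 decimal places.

-2.294

σ = √μ₂ = √13.4689 = 3.67000
σ³ = μ₂^(3/2) = 49.43086
γ₁ = μ₃/σ³ = -113.4 / 49.43086 ≈ -2.294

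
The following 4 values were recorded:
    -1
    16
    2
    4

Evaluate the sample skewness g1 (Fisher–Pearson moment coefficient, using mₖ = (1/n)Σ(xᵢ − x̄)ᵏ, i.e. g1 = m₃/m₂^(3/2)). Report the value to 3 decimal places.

0.893

x̄ = (-1 + 16 + 2 + 4) / 4 = 5.2500
deviations (xᵢ − x̄): -6.2500, 10.7500, -3.2500, -1.2500
Σ(xᵢ − x̄)² = 166.7500 ⇒ m₂ = 166.7500/4 = 41.68750
Σ(xᵢ − x̄)³ = 961.8750 ⇒ m₃ = 961.8750/4 = 240.46875
m₂^(3/2) = 41.68750^(1.5) = 269.15892
g1 = m₃ / m₂^(3/2) = 240.46875 / 269.15892 ≈ 0.893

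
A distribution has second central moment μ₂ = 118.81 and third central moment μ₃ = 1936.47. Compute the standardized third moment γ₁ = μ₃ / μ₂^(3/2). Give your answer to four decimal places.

1.4953

σ = √μ₂ = √118.81 = 10.90000
σ³ = μ₂^(3/2) = 1295.02900
γ₁ = μ₃/σ³ = 1936.47 / 1295.02900 ≈ 1.4953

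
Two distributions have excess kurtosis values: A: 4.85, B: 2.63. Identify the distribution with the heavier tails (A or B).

A

Higher excess kurtosis ⇒ heavier tails relative to the normal distribution.
4.85 vs 2.63: the larger is 4.85, so A has heavier tails.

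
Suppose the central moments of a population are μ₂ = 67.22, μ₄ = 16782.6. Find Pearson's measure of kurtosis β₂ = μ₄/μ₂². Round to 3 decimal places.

3.714

μ₂² = 67.22² = 4518.52840
μ₄/μ₂² = 16782.6 / 4518.52840 = 3.71417
β₂ ≈ 3.714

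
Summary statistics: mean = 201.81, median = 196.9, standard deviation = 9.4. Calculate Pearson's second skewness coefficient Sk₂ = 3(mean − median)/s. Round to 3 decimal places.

1.567

Sk₂ = 3(201.81 − 196.9) / 9.4 = 3 × 4.9100 / 9.4
    = 14.7300 / 9.4 ≈ 1.567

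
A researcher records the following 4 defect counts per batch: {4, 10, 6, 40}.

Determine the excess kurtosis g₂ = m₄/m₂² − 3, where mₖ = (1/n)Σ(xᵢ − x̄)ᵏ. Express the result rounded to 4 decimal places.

x̄ = 15.0000
Σ(xᵢ − x̄)² = 852.0000 ⇒ m₂ = 213.00000
Σ(xᵢ − x̄)⁴ = 412452.0000 ⇒ m₄ = 103113.00000
m₂² = 45369.00000
g₂ = m₄/m₂² − 3 = 2.27276 − 3 ≈ -0.7272

-0.7272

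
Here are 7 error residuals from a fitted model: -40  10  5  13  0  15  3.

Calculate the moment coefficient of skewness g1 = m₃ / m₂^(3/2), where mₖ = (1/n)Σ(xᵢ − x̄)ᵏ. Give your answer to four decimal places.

-1.6971

x̄ = (-40 + 10 + 5 + 13 + 0 + 15 + 3) / 7 = 0.8571
deviations (xᵢ − x̄): -40.8571, 9.1429, 4.1429, 12.1429, -0.8571, 14.1429, 2.1429
Σ(xᵢ − x̄)² = 2122.8571 ⇒ m₂ = 2122.8571/7 = 303.26531
Σ(xᵢ − x̄)³ = -62739.1837 ⇒ m₃ = -62739.1837/7 = -8962.74052
m₂^(3/2) = 303.26531^(1.5) = 5281.21799
g1 = m₃ / m₂^(3/2) = -8962.74052 / 5281.21799 ≈ -1.6971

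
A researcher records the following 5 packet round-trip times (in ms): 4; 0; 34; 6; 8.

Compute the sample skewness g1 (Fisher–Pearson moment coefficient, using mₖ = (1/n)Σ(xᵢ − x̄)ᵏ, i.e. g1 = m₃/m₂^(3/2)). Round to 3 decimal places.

1.318

x̄ = (4 + 0 + 34 + 6 + 8) / 5 = 10.4000
deviations (xᵢ − x̄): -6.4000, -10.4000, 23.6000, -4.4000, -2.4000
Σ(xᵢ − x̄)² = 731.2000 ⇒ m₂ = 731.2000/5 = 146.24000
Σ(xᵢ − x̄)³ = 11658.2400 ⇒ m₃ = 11658.2400/5 = 2331.64800
m₂^(3/2) = 146.24000^(1.5) = 1768.47640
g1 = m₃ / m₂^(3/2) = 2331.64800 / 1768.47640 ≈ 1.318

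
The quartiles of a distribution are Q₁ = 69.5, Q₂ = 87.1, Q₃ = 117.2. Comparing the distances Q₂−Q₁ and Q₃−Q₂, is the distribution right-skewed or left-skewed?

Q₂ − Q₁ = 17.6;  Q₃ − Q₂ = 30.1
Q₃ − Q₂ > Q₂ − Q₁ ⇒ the upper half is more spread out ⇒ right-skewed.

right-skewed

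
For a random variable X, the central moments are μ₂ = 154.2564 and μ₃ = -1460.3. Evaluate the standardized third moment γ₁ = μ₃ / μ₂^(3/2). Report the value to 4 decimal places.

σ = √μ₂ = √154.2564 = 12.42000
σ³ = μ₂^(3/2) = 1915.86449
γ₁ = μ₃/σ³ = -1460.3 / 1915.86449 ≈ -0.7622

-0.7622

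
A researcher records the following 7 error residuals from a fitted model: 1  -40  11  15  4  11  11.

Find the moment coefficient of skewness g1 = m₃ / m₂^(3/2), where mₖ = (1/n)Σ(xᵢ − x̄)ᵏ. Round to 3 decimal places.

x̄ = (1 - 40 + 11 + 15 + 4 + 11 + 11) / 7 = 1.8571
deviations (xᵢ − x̄): -0.8571, -41.8571, 9.1429, 13.1429, 2.1429, 9.1429, 9.1429
Σ(xᵢ − x̄)² = 2180.8571 ⇒ m₂ = 2180.8571/7 = 311.55102
Σ(xᵢ − x̄)³ = -68762.3265 ⇒ m₃ = -68762.3265/7 = -9823.18950
m₂^(3/2) = 311.55102^(1.5) = 5499.12722
g1 = m₃ / m₂^(3/2) = -9823.18950 / 5499.12722 ≈ -1.786

-1.786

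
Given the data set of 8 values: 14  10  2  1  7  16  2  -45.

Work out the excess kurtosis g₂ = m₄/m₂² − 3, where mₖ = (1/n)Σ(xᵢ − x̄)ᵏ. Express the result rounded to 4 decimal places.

x̄ = 0.8750
Σ(xᵢ − x̄)² = 2628.8750 ⇒ m₂ = 328.60938
Σ(xᵢ − x̄)⁴ = 4519338.9629 ⇒ m₄ = 564917.37036
m₂² = 107984.12134
g₂ = m₄/m₂² − 3 = 5.23149 − 3 ≈ 2.2315

2.2315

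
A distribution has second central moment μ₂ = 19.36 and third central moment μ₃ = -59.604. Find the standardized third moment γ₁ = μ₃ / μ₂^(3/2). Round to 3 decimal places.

-0.700

σ = √μ₂ = √19.36 = 4.40000
σ³ = μ₂^(3/2) = 85.18400
γ₁ = μ₃/σ³ = -59.604 / 85.18400 ≈ -0.700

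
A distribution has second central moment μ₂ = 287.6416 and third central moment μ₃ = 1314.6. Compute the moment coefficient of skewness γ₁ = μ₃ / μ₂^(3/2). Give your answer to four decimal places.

σ = √μ₂ = √287.6416 = 16.96000
σ³ = μ₂^(3/2) = 4878.40154
γ₁ = μ₃/σ³ = 1314.6 / 4878.40154 ≈ 0.2695

0.2695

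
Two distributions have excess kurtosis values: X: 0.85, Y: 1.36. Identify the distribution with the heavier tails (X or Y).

Higher excess kurtosis ⇒ heavier tails relative to the normal distribution.
0.85 vs 1.36: the larger is 1.36, so Y has heavier tails.

Y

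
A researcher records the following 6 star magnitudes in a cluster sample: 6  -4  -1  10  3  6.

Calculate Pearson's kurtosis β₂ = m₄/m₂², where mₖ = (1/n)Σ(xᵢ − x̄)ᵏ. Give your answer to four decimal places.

x̄ = 3.3333
Σ(xᵢ − x̄)² = 131.3333 ⇒ m₂ = 21.88889
Σ(xᵢ − x̄)⁴ = 5321.1111 ⇒ m₄ = 886.85185
m₂² = 479.12346
β₂ = m₄/m₂² = 886.85185 / 479.12346 ≈ 1.8510

1.8510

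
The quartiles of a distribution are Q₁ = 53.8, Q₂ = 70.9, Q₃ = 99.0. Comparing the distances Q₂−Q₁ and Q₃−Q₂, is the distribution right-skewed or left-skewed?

Q₂ − Q₁ = 17.1;  Q₃ − Q₂ = 28.1
Q₃ − Q₂ > Q₂ − Q₁ ⇒ the upper half is more spread out ⇒ right-skewed.

right-skewed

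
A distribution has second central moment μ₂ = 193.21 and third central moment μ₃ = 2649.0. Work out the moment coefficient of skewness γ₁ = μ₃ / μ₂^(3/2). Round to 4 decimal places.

σ = √μ₂ = √193.21 = 13.90000
σ³ = μ₂^(3/2) = 2685.61900
γ₁ = μ₃/σ³ = 2649.0 / 2685.61900 ≈ 0.9864

0.9864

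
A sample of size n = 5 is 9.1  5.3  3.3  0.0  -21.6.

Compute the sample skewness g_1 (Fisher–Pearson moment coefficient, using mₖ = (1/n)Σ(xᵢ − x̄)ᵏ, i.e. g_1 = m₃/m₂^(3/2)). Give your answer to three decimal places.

x̄ = (9.1 + 5.3 + 3.3 + 0.0 - 21.6) / 5 = -0.7800
deviations (xᵢ − x̄): 9.8800, 6.0800, 4.0800, 0.7800, -20.8200
Σ(xᵢ − x̄)² = 585.3080 ⇒ m₂ = 585.3080/5 = 117.06160
Σ(xᵢ − x̄)³ = -7767.3175 ⇒ m₃ = -7767.3175/5 = -1553.46350
m₂^(3/2) = 117.06160^(1.5) = 1266.54809
g_1 = m₃ / m₂^(3/2) = -1553.46350 / 1266.54809 ≈ -1.227

-1.227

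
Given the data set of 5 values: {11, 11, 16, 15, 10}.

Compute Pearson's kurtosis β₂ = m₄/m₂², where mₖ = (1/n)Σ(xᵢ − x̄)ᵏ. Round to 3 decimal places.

1.323

x̄ = 12.6000
Σ(xᵢ − x̄)² = 29.2000 ⇒ m₂ = 5.84000
Σ(xᵢ − x̄)⁴ = 225.6160 ⇒ m₄ = 45.12320
m₂² = 34.10560
β₂ = m₄/m₂² = 45.12320 / 34.10560 ≈ 1.323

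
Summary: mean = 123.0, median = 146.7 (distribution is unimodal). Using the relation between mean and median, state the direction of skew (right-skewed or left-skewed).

mean − median = 123.0 − 146.7 = -23.7
mean < median ⇒ the longer tail is on the left ⇒ left-skewed (negatively skewed).

left-skewed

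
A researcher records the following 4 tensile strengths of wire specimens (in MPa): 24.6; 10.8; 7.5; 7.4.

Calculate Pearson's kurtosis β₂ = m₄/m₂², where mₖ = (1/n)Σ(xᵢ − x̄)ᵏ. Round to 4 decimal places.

x̄ = 12.5750
Σ(xᵢ − x̄)² = 200.2875 ⇒ m₂ = 50.07188
Σ(xᵢ − x̄)⁴ = 22299.8213 ⇒ m₄ = 5574.95532
m₂² = 2507.19267
β₂ = m₄/m₂² = 5574.95532 / 2507.19267 ≈ 2.2236

2.2236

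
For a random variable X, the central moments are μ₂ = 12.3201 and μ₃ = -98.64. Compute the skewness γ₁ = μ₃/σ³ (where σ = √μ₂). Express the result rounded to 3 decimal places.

-2.281

σ = √μ₂ = √12.3201 = 3.51000
σ³ = μ₂^(3/2) = 43.24355
γ₁ = μ₃/σ³ = -98.64 / 43.24355 ≈ -2.281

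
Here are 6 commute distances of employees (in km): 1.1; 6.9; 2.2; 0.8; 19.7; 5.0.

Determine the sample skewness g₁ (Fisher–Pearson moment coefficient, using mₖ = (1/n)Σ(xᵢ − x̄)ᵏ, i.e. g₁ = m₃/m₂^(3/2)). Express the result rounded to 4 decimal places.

1.3815

x̄ = (1.1 + 6.9 + 2.2 + 0.8 + 19.7 + 5.0) / 6 = 5.9500
deviations (xᵢ − x̄): -4.8500, 0.9500, -3.7500, -5.1500, 13.7500, -0.9500
Σ(xᵢ − x̄)² = 254.9750 ⇒ m₂ = 254.9750/6 = 42.49583
Σ(xᵢ − x̄)³ = 2296.2000 ⇒ m₃ = 2296.2000/6 = 382.70000
m₂^(3/2) = 42.49583^(1.5) = 277.02536
g₁ = m₃ / m₂^(3/2) = 382.70000 / 277.02536 ≈ 1.3815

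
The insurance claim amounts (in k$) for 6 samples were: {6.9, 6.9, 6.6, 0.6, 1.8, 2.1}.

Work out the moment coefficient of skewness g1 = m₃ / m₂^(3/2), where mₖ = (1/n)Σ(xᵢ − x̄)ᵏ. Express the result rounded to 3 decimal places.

-0.086

x̄ = (6.9 + 6.9 + 6.6 + 0.6 + 1.8 + 2.1) / 6 = 4.1500
deviations (xᵢ − x̄): 2.7500, 2.7500, 2.4500, -3.5500, -2.3500, -2.0500
Σ(xᵢ − x̄)² = 43.4550 ⇒ m₂ = 43.4550/6 = 7.24250
Σ(xᵢ − x̄)³ = -10.0320 ⇒ m₃ = -10.0320/6 = -1.67200
m₂^(3/2) = 7.24250^(1.5) = 19.49094
g1 = m₃ / m₂^(3/2) = -1.67200 / 19.49094 ≈ -0.086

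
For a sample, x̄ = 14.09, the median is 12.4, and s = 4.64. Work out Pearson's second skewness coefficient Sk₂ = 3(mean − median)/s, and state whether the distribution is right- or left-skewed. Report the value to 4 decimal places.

1.0927, right-skewed

Sk₂ = 3(14.09 − 12.4) / 4.64 = 3 × 1.6900 / 4.64
    = 5.0700 / 4.64 ≈ 1.0927
Sk₂ > 0 ⇒ mean > median ⇒ right-skewed (positive skew).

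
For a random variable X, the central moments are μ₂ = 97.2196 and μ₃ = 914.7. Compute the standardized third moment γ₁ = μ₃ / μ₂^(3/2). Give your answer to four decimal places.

σ = √μ₂ = √97.2196 = 9.86000
σ³ = μ₂^(3/2) = 958.58526
γ₁ = μ₃/σ³ = 914.7 / 958.58526 ≈ 0.9542

0.9542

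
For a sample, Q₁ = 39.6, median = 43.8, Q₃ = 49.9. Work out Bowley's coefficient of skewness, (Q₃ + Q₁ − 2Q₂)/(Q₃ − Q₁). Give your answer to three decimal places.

numerator: Q₃ + Q₁ − 2Q₂ = 49.9 + 39.6 − 2×43.8 = 1.9000
denominator: Q₃ − Q₁ = 49.9 − 39.6 = 10.3000
Bowley skewness = 1.9000 / 10.3000 ≈ 0.184

0.184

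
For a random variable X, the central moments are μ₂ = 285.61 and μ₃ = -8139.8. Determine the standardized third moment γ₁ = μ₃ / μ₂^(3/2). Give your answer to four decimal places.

σ = √μ₂ = √285.61 = 16.90000
σ³ = μ₂^(3/2) = 4826.80900
γ₁ = μ₃/σ³ = -8139.8 / 4826.80900 ≈ -1.6864

-1.6864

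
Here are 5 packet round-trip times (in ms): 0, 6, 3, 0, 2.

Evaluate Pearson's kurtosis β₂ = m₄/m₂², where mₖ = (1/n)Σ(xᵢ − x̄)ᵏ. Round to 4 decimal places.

x̄ = 2.2000
Σ(xᵢ − x̄)² = 24.8000 ⇒ m₂ = 4.96000
Σ(xᵢ − x̄)⁴ = 255.7760 ⇒ m₄ = 51.15520
m₂² = 24.60160
β₂ = m₄/m₂² = 51.15520 / 24.60160 ≈ 2.0793

2.0793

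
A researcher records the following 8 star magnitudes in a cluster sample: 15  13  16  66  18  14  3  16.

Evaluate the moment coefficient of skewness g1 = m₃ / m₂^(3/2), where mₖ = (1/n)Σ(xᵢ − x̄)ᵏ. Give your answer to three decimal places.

x̄ = (15 + 13 + 16 + 66 + 18 + 14 + 3 + 16) / 8 = 20.1250
deviations (xᵢ − x̄): -5.1250, -7.1250, -4.1250, 45.8750, -2.1250, -6.1250, -17.1250, -4.1250
Σ(xᵢ − x̄)² = 2550.8750 ⇒ m₂ = 2550.8750/8 = 318.85938
Σ(xᵢ − x̄)³ = 90646.4063 ⇒ m₃ = 90646.4063/8 = 11330.80078
m₂^(3/2) = 318.85938^(1.5) = 5693.75513
g1 = m₃ / m₂^(3/2) = 11330.80078 / 5693.75513 ≈ 1.990

1.990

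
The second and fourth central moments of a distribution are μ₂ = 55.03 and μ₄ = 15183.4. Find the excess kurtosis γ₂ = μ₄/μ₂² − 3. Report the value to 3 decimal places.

μ₂² = 55.03² = 3028.30090
μ₄/μ₂² = 15183.4 / 3028.30090 = 5.01383
γ₂ = 5.01383 − 3 ≈ 2.014

2.014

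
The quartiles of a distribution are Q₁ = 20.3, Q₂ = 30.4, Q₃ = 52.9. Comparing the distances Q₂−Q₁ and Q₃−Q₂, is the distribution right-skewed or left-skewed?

Q₂ − Q₁ = 10.1;  Q₃ − Q₂ = 22.5
Q₃ − Q₂ > Q₂ − Q₁ ⇒ the upper half is more spread out ⇒ right-skewed.

right-skewed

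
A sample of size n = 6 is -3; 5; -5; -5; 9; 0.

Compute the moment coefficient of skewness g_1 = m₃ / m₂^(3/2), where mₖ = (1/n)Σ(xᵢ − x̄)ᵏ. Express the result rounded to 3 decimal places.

0.572

x̄ = (-3 + 5 - 5 - 5 + 9 + 0) / 6 = 0.1667
deviations (xᵢ − x̄): -3.1667, 4.8333, -5.1667, -5.1667, 8.8333, -0.1667
Σ(xᵢ − x̄)² = 164.8333 ⇒ m₂ = 164.8333/6 = 27.47222
Σ(xᵢ − x̄)³ = 494.5556 ⇒ m₃ = 494.5556/6 = 82.42593
m₂^(3/2) = 27.47222^(1.5) = 143.99277
g_1 = m₃ / m₂^(3/2) = 82.42593 / 143.99277 ≈ 0.572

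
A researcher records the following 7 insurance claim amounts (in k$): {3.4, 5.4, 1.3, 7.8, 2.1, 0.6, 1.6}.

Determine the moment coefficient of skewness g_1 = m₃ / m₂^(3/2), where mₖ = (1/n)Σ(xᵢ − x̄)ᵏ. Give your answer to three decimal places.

0.848

x̄ = (3.4 + 5.4 + 1.3 + 7.8 + 2.1 + 0.6 + 1.6) / 7 = 3.1714
deviations (xᵢ − x̄): 0.2286, 2.2286, -1.8714, 4.6286, -1.0714, -2.5714, -1.5714
Σ(xᵢ − x̄)² = 40.1743 ⇒ m₂ = 40.1743/7 = 5.73918
Σ(xᵢ − x̄)³ = 81.5737 ⇒ m₃ = 81.5737/7 = 11.65338
m₂^(3/2) = 5.73918^(1.5) = 13.74913
g_1 = m₃ / m₂^(3/2) = 11.65338 / 13.74913 ≈ 0.848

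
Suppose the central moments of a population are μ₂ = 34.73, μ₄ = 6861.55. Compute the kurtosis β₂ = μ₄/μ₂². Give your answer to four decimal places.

μ₂² = 34.73² = 1206.17290
μ₄/μ₂² = 6861.55 / 1206.17290 = 5.68870
β₂ ≈ 5.6887

5.6887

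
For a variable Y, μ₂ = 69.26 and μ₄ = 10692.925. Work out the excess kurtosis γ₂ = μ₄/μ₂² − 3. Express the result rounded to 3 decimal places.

-0.771

μ₂² = 69.26² = 4796.94760
μ₄/μ₂² = 10692.925 / 4796.94760 = 2.22911
γ₂ = 2.22911 − 3 ≈ -0.771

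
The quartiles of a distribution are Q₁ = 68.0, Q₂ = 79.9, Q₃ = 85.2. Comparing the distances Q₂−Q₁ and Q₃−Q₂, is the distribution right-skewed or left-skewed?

Q₂ − Q₁ = 11.9;  Q₃ − Q₂ = 5.3
Q₂ − Q₁ > Q₃ − Q₂ ⇒ the lower half is more spread out ⇒ left-skewed.

left-skewed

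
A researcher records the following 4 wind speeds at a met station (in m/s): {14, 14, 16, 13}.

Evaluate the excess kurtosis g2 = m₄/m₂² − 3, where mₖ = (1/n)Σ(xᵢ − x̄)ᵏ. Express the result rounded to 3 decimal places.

-0.903

x̄ = 14.2500
Σ(xᵢ − x̄)² = 4.7500 ⇒ m₂ = 1.18750
Σ(xᵢ − x̄)⁴ = 11.8281 ⇒ m₄ = 2.95703
m₂² = 1.41016
g2 = m₄/m₂² − 3 = 2.09695 − 3 ≈ -0.903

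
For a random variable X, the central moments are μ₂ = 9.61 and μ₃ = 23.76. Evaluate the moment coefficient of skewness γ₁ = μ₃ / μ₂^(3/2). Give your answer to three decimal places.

σ = √μ₂ = √9.61 = 3.10000
σ³ = μ₂^(3/2) = 29.79100
γ₁ = μ₃/σ³ = 23.76 / 29.79100 ≈ 0.798

0.798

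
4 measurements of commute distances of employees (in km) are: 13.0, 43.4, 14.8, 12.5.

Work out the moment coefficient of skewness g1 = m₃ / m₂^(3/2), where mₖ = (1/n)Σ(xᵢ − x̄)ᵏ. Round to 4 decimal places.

1.1399

x̄ = (13.0 + 43.4 + 14.8 + 12.5) / 4 = 20.9250
deviations (xᵢ − x̄): -7.9250, 22.4750, -6.1250, -8.4250
Σ(xᵢ − x̄)² = 676.4275 ⇒ m₂ = 676.4275/4 = 169.10687
Σ(xᵢ − x̄)³ = 10027.1689 ⇒ m₃ = 10027.1689/4 = 2506.79222
m₂^(3/2) = 169.10687^(1.5) = 2199.08439
g1 = m₃ / m₂^(3/2) = 2506.79222 / 2199.08439 ≈ 1.1399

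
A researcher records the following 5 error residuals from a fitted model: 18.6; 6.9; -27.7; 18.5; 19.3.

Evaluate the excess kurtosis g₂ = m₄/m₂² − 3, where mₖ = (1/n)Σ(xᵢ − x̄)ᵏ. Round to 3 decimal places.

-0.100

x̄ = 7.1200
Σ(xᵢ − x̄)² = 1622.1280 ⇒ m₂ = 324.42560
Σ(xᵢ − x̄)⁴ = 1526140.8606 ⇒ m₄ = 305228.17213
m₂² = 105251.96994
g₂ = m₄/m₂² − 3 = 2.89998 − 3 ≈ -0.100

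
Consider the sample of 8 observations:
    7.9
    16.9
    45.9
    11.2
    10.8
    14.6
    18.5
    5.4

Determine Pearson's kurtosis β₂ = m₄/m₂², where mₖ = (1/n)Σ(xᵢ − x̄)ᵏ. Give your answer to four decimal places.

x̄ = 16.4000
Σ(xᵢ − x̄)² = 1129.8000 ⇒ m₂ = 141.22500
Σ(xᵢ − x̄)⁴ = 778940.7444 ⇒ m₄ = 97367.59305
m₂² = 19944.50062
β₂ = m₄/m₂² = 97367.59305 / 19944.50062 ≈ 4.8819

4.8819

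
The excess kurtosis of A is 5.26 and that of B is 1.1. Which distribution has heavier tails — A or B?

Higher excess kurtosis ⇒ heavier tails relative to the normal distribution.
5.26 vs 1.1: the larger is 5.26, so A has heavier tails.

A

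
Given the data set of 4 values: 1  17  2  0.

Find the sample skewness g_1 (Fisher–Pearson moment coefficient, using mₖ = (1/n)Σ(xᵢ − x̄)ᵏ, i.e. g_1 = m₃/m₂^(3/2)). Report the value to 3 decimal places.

1.119

x̄ = (1 + 17 + 2 + 0) / 4 = 5.0000
deviations (xᵢ − x̄): -4.0000, 12.0000, -3.0000, -5.0000
Σ(xᵢ − x̄)² = 194.0000 ⇒ m₂ = 194.0000/4 = 48.50000
Σ(xᵢ − x̄)³ = 1512.0000 ⇒ m₃ = 1512.0000/4 = 378.00000
m₂^(3/2) = 48.50000^(1.5) = 337.76342
g_1 = m₃ / m₂^(3/2) = 378.00000 / 337.76342 ≈ 1.119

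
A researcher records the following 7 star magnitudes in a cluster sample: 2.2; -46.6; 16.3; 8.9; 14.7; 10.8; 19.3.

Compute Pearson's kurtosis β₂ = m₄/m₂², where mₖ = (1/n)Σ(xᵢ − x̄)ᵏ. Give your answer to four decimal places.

x̄ = 3.6571
Σ(xᵢ − x̄)² = 3132.8971 ⇒ m₂ = 447.55673
Σ(xᵢ − x̄)⁴ = 6483227.3378 ⇒ m₄ = 926175.33397
m₂² = 200307.03077
β₂ = m₄/m₂² = 926175.33397 / 200307.03077 ≈ 4.6238

4.6238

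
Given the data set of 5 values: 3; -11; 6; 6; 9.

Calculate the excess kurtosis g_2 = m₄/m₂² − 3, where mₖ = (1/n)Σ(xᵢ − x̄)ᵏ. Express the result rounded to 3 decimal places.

x̄ = 2.6000
Σ(xᵢ − x̄)² = 249.2000 ⇒ m₂ = 49.84000
Σ(xᵢ − x̄)⁴ = 36155.2160 ⇒ m₄ = 7231.04320
m₂² = 2484.02560
g_2 = m₄/m₂² − 3 = 2.91102 − 3 ≈ -0.089

-0.089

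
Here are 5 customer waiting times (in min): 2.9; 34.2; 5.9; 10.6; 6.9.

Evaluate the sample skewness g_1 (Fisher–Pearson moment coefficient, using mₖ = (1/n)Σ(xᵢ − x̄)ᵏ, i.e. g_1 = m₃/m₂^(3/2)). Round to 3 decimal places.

x̄ = (2.9 + 34.2 + 5.9 + 10.6 + 6.9) / 5 = 12.1000
deviations (xᵢ − x̄): -9.2000, 22.1000, -6.2000, -1.5000, -5.2000
Σ(xᵢ − x̄)² = 640.7800 ⇒ m₂ = 640.7800/5 = 128.15600
Σ(xᵢ − x̄)³ = 9632.8620 ⇒ m₃ = 9632.8620/5 = 1926.57240
m₂^(3/2) = 128.15600^(1.5) = 1450.80290
g_1 = m₃ / m₂^(3/2) = 1926.57240 / 1450.80290 ≈ 1.328

1.328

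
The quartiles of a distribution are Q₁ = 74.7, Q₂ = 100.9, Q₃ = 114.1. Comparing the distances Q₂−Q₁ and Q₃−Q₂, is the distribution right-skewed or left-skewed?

left-skewed

Q₂ − Q₁ = 26.2;  Q₃ − Q₂ = 13.2
Q₂ − Q₁ > Q₃ − Q₂ ⇒ the lower half is more spread out ⇒ left-skewed.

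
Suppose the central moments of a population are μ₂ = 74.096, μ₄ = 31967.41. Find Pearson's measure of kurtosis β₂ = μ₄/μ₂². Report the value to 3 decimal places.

5.823

μ₂² = 74.096² = 5490.21722
μ₄/μ₂² = 31967.41 / 5490.21722 = 5.82261
β₂ ≈ 5.823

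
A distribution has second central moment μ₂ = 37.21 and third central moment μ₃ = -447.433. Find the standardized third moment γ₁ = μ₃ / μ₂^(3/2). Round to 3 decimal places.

σ = √μ₂ = √37.21 = 6.10000
σ³ = μ₂^(3/2) = 226.98100
γ₁ = μ₃/σ³ = -447.433 / 226.98100 ≈ -1.971

-1.971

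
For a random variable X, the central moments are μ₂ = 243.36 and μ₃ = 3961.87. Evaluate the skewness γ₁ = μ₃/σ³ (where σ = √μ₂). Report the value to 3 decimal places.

1.044

σ = √μ₂ = √243.36 = 15.60000
σ³ = μ₂^(3/2) = 3796.41600
γ₁ = μ₃/σ³ = 3961.87 / 3796.41600 ≈ 1.044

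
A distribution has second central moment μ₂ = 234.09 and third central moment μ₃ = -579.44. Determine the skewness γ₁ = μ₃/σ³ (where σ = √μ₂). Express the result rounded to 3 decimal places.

-0.162

σ = √μ₂ = √234.09 = 15.30000
σ³ = μ₂^(3/2) = 3581.57700
γ₁ = μ₃/σ³ = -579.44 / 3581.57700 ≈ -0.162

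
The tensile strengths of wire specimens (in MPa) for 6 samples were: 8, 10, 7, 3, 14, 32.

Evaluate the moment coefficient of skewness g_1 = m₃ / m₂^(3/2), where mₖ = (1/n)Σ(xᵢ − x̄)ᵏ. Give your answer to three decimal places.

x̄ = (8 + 10 + 7 + 3 + 14 + 32) / 6 = 12.3333
deviations (xᵢ − x̄): -4.3333, -2.3333, -5.3333, -9.3333, 1.6667, 19.6667
Σ(xᵢ − x̄)² = 529.3333 ⇒ m₂ = 529.3333/6 = 88.22222
Σ(xᵢ − x̄)³ = 6552.4444 ⇒ m₃ = 6552.4444/6 = 1092.07407
m₂^(3/2) = 88.22222^(1.5) = 828.64209
g_1 = m₃ / m₂^(3/2) = 1092.07407 / 828.64209 ≈ 1.318

1.318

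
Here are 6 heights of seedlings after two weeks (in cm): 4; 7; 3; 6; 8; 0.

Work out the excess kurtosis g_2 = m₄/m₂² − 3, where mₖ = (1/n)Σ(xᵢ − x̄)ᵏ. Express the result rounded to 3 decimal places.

x̄ = 4.6667
Σ(xᵢ − x̄)² = 43.3333 ⇒ m₂ = 7.22222
Σ(xᵢ − x̄)⁴ = 638.4444 ⇒ m₄ = 106.40741
m₂² = 52.16049
g_2 = m₄/m₂² − 3 = 2.04000 − 3 ≈ -0.960

-0.960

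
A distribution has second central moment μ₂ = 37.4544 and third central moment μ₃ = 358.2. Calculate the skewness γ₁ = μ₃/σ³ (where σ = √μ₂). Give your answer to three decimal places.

σ = √μ₂ = √37.4544 = 6.12000
σ³ = μ₂^(3/2) = 229.22093
γ₁ = μ₃/σ³ = 358.2 / 229.22093 ≈ 1.563

1.563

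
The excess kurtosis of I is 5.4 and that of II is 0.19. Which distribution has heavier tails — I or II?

Higher excess kurtosis ⇒ heavier tails relative to the normal distribution.
5.4 vs 0.19: the larger is 5.4, so I has heavier tails.

I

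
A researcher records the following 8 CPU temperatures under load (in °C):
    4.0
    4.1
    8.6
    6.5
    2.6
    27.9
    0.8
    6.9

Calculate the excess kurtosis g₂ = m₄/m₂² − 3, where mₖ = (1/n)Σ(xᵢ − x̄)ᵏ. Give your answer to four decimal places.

x̄ = 7.6750
Σ(xᵢ − x̄)² = 511.1950 ⇒ m₂ = 63.89937
Σ(xᵢ − x̄)⁴ = 170568.5506 ⇒ m₄ = 21321.06882
m₂² = 4083.13013
g₂ = m₄/m₂² − 3 = 5.22175 − 3 ≈ 2.2217

2.2217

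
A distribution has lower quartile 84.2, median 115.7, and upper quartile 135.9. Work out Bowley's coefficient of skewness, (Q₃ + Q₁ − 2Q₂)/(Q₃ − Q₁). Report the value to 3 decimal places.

-0.219

numerator: Q₃ + Q₁ − 2Q₂ = 135.9 + 84.2 − 2×115.7 = -11.3000
denominator: Q₃ − Q₁ = 135.9 − 84.2 = 51.7000
Bowley skewness = -11.3000 / 51.7000 ≈ -0.219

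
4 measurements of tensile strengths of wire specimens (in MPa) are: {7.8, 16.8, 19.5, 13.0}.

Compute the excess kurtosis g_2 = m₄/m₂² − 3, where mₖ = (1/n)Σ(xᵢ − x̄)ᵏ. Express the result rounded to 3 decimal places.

x̄ = 14.2750
Σ(xᵢ − x̄)² = 77.2275 ⇒ m₂ = 19.30688
Σ(xᵢ − x̄)⁴ = 2546.3734 ⇒ m₄ = 636.59335
m₂² = 372.75542
g_2 = m₄/m₂² − 3 = 1.70780 − 3 ≈ -1.292

-1.292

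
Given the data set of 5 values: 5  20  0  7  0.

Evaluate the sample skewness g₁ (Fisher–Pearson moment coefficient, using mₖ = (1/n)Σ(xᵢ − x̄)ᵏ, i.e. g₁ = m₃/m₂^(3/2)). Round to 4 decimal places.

x̄ = (5 + 20 + 0 + 7 + 0) / 5 = 6.4000
deviations (xᵢ − x̄): -1.4000, 13.6000, -6.4000, 0.6000, -6.4000
Σ(xᵢ − x̄)² = 269.2000 ⇒ m₂ = 269.2000/5 = 53.84000
Σ(xᵢ − x̄)³ = 1988.6400 ⇒ m₃ = 1988.6400/5 = 397.72800
m₂^(3/2) = 53.84000^(1.5) = 395.05501
g₁ = m₃ / m₂^(3/2) = 397.72800 / 395.05501 ≈ 1.0068

1.0068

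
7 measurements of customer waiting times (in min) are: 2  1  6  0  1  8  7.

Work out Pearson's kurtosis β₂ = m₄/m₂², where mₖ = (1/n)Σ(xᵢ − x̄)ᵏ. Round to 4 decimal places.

x̄ = 3.5714
Σ(xᵢ − x̄)² = 65.7143 ⇒ m₂ = 9.38776
Σ(xᵢ − x̄)⁴ = 813.8426 ⇒ m₄ = 116.26322
m₂² = 88.12995
β₂ = m₄/m₂² = 116.26322 / 88.12995 ≈ 1.3192

1.3192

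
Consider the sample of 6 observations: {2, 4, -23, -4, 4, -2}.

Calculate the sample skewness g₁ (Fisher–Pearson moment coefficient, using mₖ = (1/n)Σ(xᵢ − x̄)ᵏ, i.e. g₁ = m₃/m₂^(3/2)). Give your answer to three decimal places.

x̄ = (2 + 4 - 23 - 4 + 4 - 2) / 6 = -3.1667
deviations (xᵢ − x̄): 5.1667, 7.1667, -19.8333, -0.8333, 7.1667, 1.1667
Σ(xᵢ − x̄)² = 524.8333 ⇒ m₂ = 524.8333/6 = 87.47222
Σ(xᵢ − x̄)³ = -6926.5556 ⇒ m₃ = -6926.5556/6 = -1154.42593
m₂^(3/2) = 87.47222^(1.5) = 818.09783
g₁ = m₃ / m₂^(3/2) = -1154.42593 / 818.09783 ≈ -1.411

-1.411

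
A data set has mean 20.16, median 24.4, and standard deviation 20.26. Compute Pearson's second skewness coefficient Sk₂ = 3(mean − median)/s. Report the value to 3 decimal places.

Sk₂ = 3(20.16 − 24.4) / 20.26 = 3 × -4.2400 / 20.26
    = -12.7200 / 20.26 ≈ -0.628

-0.628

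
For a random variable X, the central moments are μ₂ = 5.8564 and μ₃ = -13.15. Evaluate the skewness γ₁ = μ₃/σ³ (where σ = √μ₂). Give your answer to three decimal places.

-0.928

σ = √μ₂ = √5.8564 = 2.42000
σ³ = μ₂^(3/2) = 14.17249
γ₁ = μ₃/σ³ = -13.15 / 14.17249 ≈ -0.928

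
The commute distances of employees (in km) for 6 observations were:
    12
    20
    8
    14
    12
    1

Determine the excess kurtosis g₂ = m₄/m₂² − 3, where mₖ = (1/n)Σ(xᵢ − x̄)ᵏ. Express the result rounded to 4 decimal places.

-0.4804

x̄ = 11.1667
Σ(xᵢ − x̄)² = 200.8333 ⇒ m₂ = 33.47222
Σ(xᵢ − x̄)⁴ = 16937.8194 ⇒ m₄ = 2822.96991
m₂² = 1120.38966
g₂ = m₄/m₂² − 3 = 2.51963 − 3 ≈ -0.4804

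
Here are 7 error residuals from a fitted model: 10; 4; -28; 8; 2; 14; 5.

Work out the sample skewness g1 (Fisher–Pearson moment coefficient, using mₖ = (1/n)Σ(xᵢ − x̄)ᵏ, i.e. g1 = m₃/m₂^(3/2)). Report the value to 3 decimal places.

x̄ = (10 + 4 - 28 + 8 + 2 + 14 + 5) / 7 = 2.1429
deviations (xᵢ − x̄): 7.8571, 1.8571, -30.1429, 5.8571, -0.1429, 11.8571, 2.8571
Σ(xᵢ − x̄)² = 1156.8571 ⇒ m₂ = 1156.8571/7 = 165.26531
Σ(xᵢ − x̄)³ = -25004.8163 ⇒ m₃ = -25004.8163/7 = -3572.11662
m₂^(3/2) = 165.26531^(1.5) = 2124.57731
g1 = m₃ / m₂^(3/2) = -3572.11662 / 2124.57731 ≈ -1.681

-1.681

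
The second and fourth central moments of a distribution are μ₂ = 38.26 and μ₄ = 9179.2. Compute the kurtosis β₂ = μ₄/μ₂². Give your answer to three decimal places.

μ₂² = 38.26² = 1463.82760
μ₄/μ₂² = 9179.2 / 1463.82760 = 6.27068
β₂ ≈ 6.271

6.271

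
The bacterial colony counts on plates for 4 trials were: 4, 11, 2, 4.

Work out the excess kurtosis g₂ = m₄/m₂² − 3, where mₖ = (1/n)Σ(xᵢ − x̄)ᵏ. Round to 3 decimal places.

-0.786

x̄ = 5.2500
Σ(xᵢ − x̄)² = 46.7500 ⇒ m₂ = 11.68750
Σ(xᵢ − x̄)⁴ = 1209.5781 ⇒ m₄ = 302.39453
m₂² = 136.59766
g₂ = m₄/m₂² − 3 = 2.21376 − 3 ≈ -0.786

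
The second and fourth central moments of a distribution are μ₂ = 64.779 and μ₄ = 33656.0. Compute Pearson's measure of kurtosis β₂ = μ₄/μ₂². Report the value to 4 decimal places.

μ₂² = 64.779² = 4196.31884
μ₄/μ₂² = 33656.0 / 4196.31884 = 8.02036
β₂ ≈ 8.0204

8.0204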